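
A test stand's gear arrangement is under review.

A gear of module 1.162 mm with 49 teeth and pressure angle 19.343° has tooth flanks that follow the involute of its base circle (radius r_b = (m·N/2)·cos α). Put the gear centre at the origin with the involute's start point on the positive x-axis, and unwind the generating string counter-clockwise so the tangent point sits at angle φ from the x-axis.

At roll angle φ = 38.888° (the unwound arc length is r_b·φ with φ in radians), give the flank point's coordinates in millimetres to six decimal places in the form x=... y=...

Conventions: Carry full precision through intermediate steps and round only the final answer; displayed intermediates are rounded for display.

topology: single-mesh involute geometry — m = 1.162, N = 49
pitch radius r_p = m·N/2 = 1.162·49/2 = 28.469000
base radius r_b = r_p·cos α = 28.469000·cos 19.343° = 26.862000
roll angle φ = 38.888° = 0.67872364 rad
x = r_b·(cos φ + φ·sin φ) = 32.354672
y = r_b·(sin φ − φ·cos φ) = 2.672736

x=32.354672 y=2.672736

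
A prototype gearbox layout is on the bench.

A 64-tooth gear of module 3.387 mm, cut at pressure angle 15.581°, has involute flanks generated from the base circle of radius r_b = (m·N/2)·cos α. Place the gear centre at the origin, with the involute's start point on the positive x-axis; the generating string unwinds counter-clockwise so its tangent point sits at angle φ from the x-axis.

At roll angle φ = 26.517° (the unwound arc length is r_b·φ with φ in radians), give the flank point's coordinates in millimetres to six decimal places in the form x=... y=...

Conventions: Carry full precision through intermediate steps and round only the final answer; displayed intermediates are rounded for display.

x=114.990384 y=3.376433

topology: single-mesh involute geometry — m = 3.387, N = 64
pitch radius r_p = m·N/2 = 3.387·64/2 = 108.384000
base radius r_b = r_p·cos α = 108.384000·cos 15.581° = 104.401071
roll angle φ = 26.517° = 0.46280896 rad
x = r_b·(cos φ + φ·sin φ) = 114.990384
y = r_b·(sin φ − φ·cos φ) = 3.376433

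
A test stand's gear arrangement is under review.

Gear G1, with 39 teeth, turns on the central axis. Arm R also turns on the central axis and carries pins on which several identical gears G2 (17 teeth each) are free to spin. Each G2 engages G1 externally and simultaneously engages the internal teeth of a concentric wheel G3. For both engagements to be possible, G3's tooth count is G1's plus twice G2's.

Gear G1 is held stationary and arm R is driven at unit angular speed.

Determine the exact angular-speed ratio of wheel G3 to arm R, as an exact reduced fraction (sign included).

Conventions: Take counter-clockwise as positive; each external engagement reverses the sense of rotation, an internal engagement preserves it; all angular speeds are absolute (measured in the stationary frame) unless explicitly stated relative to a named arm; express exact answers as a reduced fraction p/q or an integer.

112/73

planetary set (39T centre, 17T on arm, 73T internal) — Willis relation
ring teeth: 39 + 2·17 = 73
39(ω_sun−ω_arm) = −73(ω_ring−ω_arm),  ω_sun = 0, ω_arm = 1
ω_ring = 1 − (39/73)(0−1) = 112/73
ω_out/ω_in = 112/73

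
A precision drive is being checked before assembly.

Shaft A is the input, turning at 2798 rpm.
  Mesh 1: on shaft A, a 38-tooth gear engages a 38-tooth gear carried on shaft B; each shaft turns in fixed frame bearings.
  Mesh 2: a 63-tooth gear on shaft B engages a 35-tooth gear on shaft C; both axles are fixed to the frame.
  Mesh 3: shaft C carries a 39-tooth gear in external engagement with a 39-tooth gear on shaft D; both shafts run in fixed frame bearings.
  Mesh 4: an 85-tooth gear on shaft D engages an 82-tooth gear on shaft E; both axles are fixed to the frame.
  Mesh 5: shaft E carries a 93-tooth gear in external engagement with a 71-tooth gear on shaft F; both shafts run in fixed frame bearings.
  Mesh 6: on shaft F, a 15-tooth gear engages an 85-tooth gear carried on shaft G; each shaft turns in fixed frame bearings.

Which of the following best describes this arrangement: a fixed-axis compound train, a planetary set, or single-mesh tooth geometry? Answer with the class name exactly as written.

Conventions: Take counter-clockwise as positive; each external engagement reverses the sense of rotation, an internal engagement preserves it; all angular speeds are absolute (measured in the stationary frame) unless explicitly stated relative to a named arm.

fixed-axis compound train

recognized (7 fixed axles, 6 meshes): fixed-axis compound train
classification: fixed-axis compound train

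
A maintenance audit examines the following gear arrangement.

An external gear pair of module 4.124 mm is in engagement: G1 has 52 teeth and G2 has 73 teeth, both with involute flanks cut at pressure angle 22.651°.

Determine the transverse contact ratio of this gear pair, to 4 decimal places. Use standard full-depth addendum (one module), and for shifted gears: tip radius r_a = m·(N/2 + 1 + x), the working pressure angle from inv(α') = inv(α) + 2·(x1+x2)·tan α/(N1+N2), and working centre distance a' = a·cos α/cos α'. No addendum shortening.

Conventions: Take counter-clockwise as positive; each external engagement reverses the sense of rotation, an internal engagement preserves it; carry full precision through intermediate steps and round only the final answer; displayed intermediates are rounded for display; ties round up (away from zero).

1.6522

class = single-mesh tooth geometry [involute pair 52T × 73T, m = 4.124]
base radii: r_b1 = 98.953575, r_b2 = 138.915596
tip radii: r_a1 = 111.348000, r_a2 = 154.650000
no profile shift: α' = α, a' = a
action lengths: √(r_a1²−r_b1²) = 51.054550, √(r_a2²−r_b2²) = 67.963812
base pitch p_b = π·m·cos α = 11.956609
CR = (51.054550 + 67.963812 − 257.750000·sin 22.65100°)/11.956609 = 1.652180
contact ratio ≈ 1.6522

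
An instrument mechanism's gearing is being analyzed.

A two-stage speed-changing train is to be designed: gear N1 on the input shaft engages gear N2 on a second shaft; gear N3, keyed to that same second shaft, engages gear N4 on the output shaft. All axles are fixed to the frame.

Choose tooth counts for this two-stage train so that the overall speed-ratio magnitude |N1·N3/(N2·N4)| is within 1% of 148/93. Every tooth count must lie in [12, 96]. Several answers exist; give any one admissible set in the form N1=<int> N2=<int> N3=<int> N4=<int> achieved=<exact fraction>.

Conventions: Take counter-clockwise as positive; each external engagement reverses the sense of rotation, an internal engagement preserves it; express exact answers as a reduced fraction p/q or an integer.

design class (target 148/93): fixed-axis compound train
target = 148/93 in lowest terms: an exact hit needs N1·N3 = k·148 and N2·N4 = k·93 for one integer k, every count in [12, 96]; additionally prefer no 1:1 stage (N1 ≠ N2, N3 ≠ N4)
k = 1…3: no 1:1-free in-range split of k·148 and k·93 into factor pairs; take k = 4
k = 4: N1·N3 = 592 = 16·37, N2·N4 = 372 = 12·31
achieved = 16·37/(12·31) = 148/93; |achieved − target| = 0 ≤ 37/2325 ✓

N1=16 N2=12 N3=37 N4=31 achieved=148/93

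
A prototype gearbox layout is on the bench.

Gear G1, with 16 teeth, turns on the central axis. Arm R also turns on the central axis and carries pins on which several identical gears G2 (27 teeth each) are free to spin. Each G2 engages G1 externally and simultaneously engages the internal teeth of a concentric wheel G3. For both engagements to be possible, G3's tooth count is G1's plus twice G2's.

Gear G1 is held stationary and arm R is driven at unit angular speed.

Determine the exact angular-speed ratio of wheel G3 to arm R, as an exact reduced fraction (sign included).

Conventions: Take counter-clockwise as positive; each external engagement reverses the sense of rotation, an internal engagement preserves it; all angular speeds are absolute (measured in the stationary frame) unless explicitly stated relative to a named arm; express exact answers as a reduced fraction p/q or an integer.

43/35

topology: planetary set — G1 16T / G2 27T / G3 70T, arm = carrier (Willis)
ring teeth: 16 + 2·27 = 70
16(ω_sun−ω_arm) = −70(ω_ring−ω_arm),  ω_sun = 0, ω_arm = 1
ω_ring = 1 − (16/70)(0−1) = 43/35
ω_out/ω_in = 43/35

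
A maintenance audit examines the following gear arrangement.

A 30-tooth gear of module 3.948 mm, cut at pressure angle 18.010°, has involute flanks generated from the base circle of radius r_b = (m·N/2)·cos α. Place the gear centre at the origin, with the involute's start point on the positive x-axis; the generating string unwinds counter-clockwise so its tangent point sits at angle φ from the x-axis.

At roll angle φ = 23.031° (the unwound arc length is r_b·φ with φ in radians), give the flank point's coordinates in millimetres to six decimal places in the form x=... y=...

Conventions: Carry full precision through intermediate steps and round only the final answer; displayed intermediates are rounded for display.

single-mesh involute tooth geometry (30T wheel at module 3.948)
pitch radius r_p = m·N/2 = 3.948·30/2 = 59.220000
base radius r_b = r_p·cos α = 59.220000·cos 18.010° = 56.318372
roll angle φ = 23.031° = 0.40196678 rad
x = r_b·(cos φ + φ·sin φ) = 60.686111
y = r_b·(sin φ − φ·cos φ) = 1.199681

x=60.686111 y=1.199681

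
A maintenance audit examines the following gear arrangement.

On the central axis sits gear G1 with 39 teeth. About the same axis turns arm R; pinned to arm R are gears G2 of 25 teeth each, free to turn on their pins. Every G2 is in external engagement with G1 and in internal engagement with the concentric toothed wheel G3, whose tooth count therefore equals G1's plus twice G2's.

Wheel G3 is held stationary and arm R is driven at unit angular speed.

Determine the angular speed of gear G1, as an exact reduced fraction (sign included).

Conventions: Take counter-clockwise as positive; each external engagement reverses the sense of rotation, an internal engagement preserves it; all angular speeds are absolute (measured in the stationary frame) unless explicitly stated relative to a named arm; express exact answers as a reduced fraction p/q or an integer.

recognized (axles ride arm R): planetary set, 39/25/89 teeth
ring teeth: 39 + 2·25 = 89
39(ω_sun−ω_arm) = −89(ω_ring−ω_arm),  ω_ring = 0, ω_arm = 1
ω_sun = 1 − (89/39)(0−1) = 128/39
exact speed ratio = 128/39

128/39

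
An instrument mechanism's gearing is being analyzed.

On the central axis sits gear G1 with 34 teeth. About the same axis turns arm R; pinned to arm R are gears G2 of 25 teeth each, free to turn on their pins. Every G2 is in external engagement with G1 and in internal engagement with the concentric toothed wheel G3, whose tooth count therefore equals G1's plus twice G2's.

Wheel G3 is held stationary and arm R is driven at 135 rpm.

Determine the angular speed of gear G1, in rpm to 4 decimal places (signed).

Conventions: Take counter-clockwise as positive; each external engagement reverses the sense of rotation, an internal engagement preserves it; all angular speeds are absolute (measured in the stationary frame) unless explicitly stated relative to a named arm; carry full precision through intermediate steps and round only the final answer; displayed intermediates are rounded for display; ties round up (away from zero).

class = planetary set [G3 = 34+2·25 = 84; Willis about the carrier]
normalise by the input: solve with ω_arm = 1, then scale by 135 rpm
ring teeth: 34 + 2·25 = 84
34(ω_sun−ω_arm) = −84(ω_ring−ω_arm),  ω_ring = 0, ω_arm = 1
ω_sun = 1 − (84/34)(0−1) = 59/17
scale: ω_sun = 59/17 × 135 rpm = +468.5294 rpm

+468.5294 rpm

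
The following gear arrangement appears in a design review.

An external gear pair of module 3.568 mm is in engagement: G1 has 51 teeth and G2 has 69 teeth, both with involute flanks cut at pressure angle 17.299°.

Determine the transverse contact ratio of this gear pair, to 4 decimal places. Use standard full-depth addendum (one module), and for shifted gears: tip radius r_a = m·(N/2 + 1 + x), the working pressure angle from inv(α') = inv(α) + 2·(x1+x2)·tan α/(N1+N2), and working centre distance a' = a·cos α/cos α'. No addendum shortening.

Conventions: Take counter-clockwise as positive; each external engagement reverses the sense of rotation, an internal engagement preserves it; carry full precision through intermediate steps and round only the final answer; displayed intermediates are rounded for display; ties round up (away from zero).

class = single-mesh tooth geometry [involute pair 51T × 69T, m = 3.568]
base radii: r_b1 = 86.868429, r_b2 = 117.527874
tip radii: r_a1 = 94.552000, r_a2 = 126.664000
no profile shift: α' = α, a' = a
action lengths: √(r_a1²−r_b1²) = 37.335731, √(r_a2²−r_b2²) = 47.233120
base pitch p_b = π·m·cos α = 10.702165
CR = (37.335731 + 47.233120 − 214.080000·sin 17.29900°)/10.702165 = 1.953848
contact ratio ≈ 1.9538

1.9538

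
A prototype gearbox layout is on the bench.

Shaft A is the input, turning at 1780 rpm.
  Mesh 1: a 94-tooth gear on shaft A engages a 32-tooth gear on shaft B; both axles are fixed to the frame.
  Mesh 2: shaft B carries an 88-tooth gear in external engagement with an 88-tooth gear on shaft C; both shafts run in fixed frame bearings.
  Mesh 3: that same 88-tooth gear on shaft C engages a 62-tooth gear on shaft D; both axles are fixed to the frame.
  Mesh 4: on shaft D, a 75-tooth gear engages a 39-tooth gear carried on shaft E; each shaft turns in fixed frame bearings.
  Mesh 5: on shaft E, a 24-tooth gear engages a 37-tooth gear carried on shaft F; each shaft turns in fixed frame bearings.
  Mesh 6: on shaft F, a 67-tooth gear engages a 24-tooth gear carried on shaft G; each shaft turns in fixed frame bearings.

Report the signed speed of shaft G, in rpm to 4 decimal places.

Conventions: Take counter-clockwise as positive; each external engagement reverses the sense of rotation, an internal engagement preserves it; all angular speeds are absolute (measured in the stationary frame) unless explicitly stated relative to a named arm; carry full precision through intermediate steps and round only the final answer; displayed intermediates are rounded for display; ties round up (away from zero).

+25843.9323 rpm

recognized (7 fixed axles, 6 meshes): fixed-axis compound train
mesh 1 [94T→32T]: ω = 1780.0000×94/32 = 5228.7500 rpm, sense flips to −
mesh 2 [88T→88T]: ω = 5228.7500×88/88 = 5228.7500 rpm, sense flips to +
mesh 3 [88T→62T]: ω = 5228.7500×88/62 = 7421.4516 rpm, sense flips to −
mesh 4 [75T→39T]: ω = 7421.4516×75/39 = 14272.0223 rpm, sense flips to +
mesh 5 [24T→37T]: ω = 14272.0223×24/37 = 9257.5280 rpm, sense flips to −
mesh 6 [67T→24T]: ω = 9257.5280×67/24 = 25843.9323 rpm, sense flips to +
signed output speed = +25843.9323 rpm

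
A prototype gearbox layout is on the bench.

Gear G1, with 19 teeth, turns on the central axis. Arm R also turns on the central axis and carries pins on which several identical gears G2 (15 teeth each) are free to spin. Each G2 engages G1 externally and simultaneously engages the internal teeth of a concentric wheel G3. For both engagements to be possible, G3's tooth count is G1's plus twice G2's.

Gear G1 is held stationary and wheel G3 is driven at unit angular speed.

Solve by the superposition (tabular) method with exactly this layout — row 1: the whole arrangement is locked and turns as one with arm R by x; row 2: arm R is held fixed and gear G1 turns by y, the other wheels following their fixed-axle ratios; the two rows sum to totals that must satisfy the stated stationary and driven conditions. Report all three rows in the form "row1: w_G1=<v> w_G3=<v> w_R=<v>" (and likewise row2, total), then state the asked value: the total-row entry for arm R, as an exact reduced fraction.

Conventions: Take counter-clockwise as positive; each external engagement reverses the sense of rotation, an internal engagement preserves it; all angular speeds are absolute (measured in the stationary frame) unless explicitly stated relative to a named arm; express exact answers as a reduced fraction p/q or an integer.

planetary set (19T centre, 15T on arm, 49T internal) — Willis relation
row 1 (train locked, turned with arm): all members turn x
row 2: sun turns y, ring = −(19/49)·y, arm 0
boundary: total ω_sun = x + y = 0 and total ω_ring = x − (19/49)·y = 1  ⇒  y = -49/68, x = 49/68
row 2 ring = −(19/49)·(-49/68) = 19/68
totals (row 1 + row 2): sun 49/68 + (-49/68) = 0, ring 49/68 + 19/68 = 1, arm 49/68 + 0 = 49/68
asked cell (total, arm) = 49/68

row1: w_G1=49/68 w_G3=49/68 w_R=49/68
row2: w_G1=-49/68 w_G3=19/68 w_R=0
total: w_G1=0 w_G3=1 w_R=49/68
asked value: 49/68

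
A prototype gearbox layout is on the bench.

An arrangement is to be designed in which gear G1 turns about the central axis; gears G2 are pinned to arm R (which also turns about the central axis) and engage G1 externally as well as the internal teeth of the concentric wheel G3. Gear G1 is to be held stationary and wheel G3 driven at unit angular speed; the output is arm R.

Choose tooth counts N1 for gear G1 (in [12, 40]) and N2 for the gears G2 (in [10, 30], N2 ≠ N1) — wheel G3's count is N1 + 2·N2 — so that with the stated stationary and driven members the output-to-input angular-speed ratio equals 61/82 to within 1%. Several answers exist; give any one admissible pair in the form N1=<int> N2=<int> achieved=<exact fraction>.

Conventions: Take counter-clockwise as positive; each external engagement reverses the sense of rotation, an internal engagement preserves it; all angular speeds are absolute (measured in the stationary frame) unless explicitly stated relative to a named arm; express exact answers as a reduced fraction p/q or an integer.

N1=21 N2=20 achieved=61/82

design class (target 61/82): planetary set
Willis with ω_sun = 0: ω_arm/ω_ring = N3/(N1+N3); set equal to 61/82  ⇒  N3/N1 = (61/82)/(1 − 61/82) = 61/21
N3 = N1 + 2·N2  ⇒  N2/N1 = (N3/N1 − 1)/2 = (61/21 − 1)/2 = 20/21
smallest multiple with N1 ≥ 12 and N2 ≥ 10: k = 1  ⇒  N1 = 1·21 = 21, N2 = 1·20 = 20 (N1 ≤ 40, N2 ≤ 30, N2 ≠ N1 ✓), N3 = 21 + 2·20 = 61
check: N3/(N1+N3) with N1 = 21, N3 = 61 gives 61/82; |achieved − target| = 0 ≤ 61/8200 ✓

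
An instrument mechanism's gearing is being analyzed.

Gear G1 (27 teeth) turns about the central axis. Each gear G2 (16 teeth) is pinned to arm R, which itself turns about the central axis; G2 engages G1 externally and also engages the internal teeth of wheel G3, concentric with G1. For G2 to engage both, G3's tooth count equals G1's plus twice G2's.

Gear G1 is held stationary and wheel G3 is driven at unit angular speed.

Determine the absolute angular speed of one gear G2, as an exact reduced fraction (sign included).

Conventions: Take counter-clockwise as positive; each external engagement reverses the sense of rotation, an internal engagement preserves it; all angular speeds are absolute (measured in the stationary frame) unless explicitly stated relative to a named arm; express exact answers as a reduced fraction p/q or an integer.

class = planetary set [G3 = 27+2·16 = 59; Willis about the carrier]
ring teeth: 27 + 2·16 = 59
27(ω_sun−ω_arm) = −59(ω_ring−ω_arm),  ω_sun = 0, ω_ring = 1
27(0−ω_arm) = −59(1−ω_arm)  ⇒  86·ω_arm = 59  ⇒  ω_arm = 59/86
sun–planet mesh: 27·(0−59/86) = −16·(ω_p−ω_arm)  ⇒  ω_p−ω_arm = 1593/1376
ω_p = 59/86 + 1593/1376 = 59/32
exact speed ratio = 59/32

59/32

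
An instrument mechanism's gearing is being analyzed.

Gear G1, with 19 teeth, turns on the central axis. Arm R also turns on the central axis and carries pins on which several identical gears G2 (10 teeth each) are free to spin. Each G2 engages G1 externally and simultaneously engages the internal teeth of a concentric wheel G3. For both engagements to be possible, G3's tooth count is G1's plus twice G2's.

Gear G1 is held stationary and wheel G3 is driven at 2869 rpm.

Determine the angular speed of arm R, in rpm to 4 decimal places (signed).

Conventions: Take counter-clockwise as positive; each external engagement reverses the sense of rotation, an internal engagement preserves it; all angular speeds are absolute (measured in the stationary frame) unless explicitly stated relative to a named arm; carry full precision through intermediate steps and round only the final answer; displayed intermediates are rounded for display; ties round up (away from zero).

recognized (axles ride arm R): planetary set, 19/10/39 teeth
normalise by the input: solve with ω_ring = 1, then scale by 2869 rpm
ring teeth: 19 + 2·10 = 39
19(ω_sun−ω_arm) = −39(ω_ring−ω_arm),  ω_sun = 0, ω_ring = 1
19(0−ω_arm) = −39(1−ω_arm)  ⇒  58·ω_arm = 39  ⇒  ω_arm = 39/58
scale: ω_arm = 39/58 × 2869 rpm = +1929.1552 rpm

+1929.1552 rpm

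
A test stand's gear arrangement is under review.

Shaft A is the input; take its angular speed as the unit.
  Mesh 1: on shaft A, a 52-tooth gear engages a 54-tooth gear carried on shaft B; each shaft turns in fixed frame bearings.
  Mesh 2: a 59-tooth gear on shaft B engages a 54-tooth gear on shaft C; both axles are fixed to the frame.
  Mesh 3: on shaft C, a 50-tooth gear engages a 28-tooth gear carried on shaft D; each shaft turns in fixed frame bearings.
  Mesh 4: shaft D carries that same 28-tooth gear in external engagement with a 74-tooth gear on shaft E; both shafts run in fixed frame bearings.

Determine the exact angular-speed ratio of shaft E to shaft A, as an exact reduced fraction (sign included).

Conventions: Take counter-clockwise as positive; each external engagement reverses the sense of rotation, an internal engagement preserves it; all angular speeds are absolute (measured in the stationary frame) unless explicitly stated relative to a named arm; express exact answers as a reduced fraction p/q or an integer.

class = fixed-axis compound train [4 meshes; 4 ratios multiply, 4 sense flips]
mesh 1 [52T→54T]: running ratio 26/27, sense −
mesh 2 [59T→54T]: running ratio 767/729, sense +
mesh 3 [50T→28T]: running ratio 19175/10206, sense −
mesh 4 [28T→74T]: running ratio 19175/26973, sense +
ω_out/ω_in = 19175/26973

19175/26973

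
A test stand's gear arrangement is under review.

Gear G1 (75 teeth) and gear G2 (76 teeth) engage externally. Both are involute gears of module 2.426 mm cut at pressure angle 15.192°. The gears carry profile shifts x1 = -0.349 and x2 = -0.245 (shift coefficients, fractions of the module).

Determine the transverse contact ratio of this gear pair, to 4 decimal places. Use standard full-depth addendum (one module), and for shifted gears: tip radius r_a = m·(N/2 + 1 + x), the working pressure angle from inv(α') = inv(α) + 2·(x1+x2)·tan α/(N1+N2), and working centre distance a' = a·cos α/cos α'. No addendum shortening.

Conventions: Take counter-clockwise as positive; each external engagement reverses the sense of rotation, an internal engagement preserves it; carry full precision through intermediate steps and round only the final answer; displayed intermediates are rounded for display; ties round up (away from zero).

class = single-mesh tooth geometry [involute pair 75T × 76T, m = 2.426]
base radii: r_b1 = 87.795705, r_b2 = 88.966315
tip radii: r_a1 = 92.554326, r_a2 = 94.019630
inv(α') = inv(15.192°) + 2·(-0.349-0.245)·tan α/(75+76) = 0.00425725  ⇒  α' = 13.29596°
a' = a·cos α / cos α' = 183.1630·cos 15.192°/cos 13.29596° = 181.630611
action lengths: √(r_a1²−r_b1²) = 29.295348, √(r_a2²−r_b2²) = 30.408645
base pitch p_b = π·m·cos α = 7.355156
CR = (29.295348 + 30.408645 − 181.630611·sin 13.29596°)/7.355156 = 2.438070
contact ratio ≈ 2.4381

2.4381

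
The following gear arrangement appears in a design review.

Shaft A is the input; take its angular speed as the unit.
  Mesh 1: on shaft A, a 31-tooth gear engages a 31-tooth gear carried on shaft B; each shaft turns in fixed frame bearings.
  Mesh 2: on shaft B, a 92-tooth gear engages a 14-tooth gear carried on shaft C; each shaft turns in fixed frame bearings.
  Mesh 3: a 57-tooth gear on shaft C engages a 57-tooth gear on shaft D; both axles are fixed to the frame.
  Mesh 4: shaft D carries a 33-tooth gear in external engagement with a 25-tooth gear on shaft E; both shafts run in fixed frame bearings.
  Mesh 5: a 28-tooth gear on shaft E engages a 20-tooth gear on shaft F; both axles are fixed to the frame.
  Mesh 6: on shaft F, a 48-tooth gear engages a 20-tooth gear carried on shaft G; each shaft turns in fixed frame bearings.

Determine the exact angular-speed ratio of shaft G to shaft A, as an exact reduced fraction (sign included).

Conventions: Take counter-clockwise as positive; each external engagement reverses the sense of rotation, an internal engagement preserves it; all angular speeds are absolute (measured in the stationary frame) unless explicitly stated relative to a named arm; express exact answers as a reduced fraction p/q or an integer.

18216/625

class = fixed-axis compound train [6 meshes; 6 ratios multiply, 6 sense flips]
mesh 1 [31T→31T]: running ratio 1, sense −
mesh 2 [92T→14T]: running ratio 46/7, sense +
mesh 3 [57T→57T]: running ratio 46/7, sense −
mesh 4 [33T→25T]: running ratio 1518/175, sense +
mesh 5 [28T→20T]: running ratio 1518/125, sense −
mesh 6 [48T→20T]: running ratio 18216/625, sense +
ω_out/ω_in = 18216/625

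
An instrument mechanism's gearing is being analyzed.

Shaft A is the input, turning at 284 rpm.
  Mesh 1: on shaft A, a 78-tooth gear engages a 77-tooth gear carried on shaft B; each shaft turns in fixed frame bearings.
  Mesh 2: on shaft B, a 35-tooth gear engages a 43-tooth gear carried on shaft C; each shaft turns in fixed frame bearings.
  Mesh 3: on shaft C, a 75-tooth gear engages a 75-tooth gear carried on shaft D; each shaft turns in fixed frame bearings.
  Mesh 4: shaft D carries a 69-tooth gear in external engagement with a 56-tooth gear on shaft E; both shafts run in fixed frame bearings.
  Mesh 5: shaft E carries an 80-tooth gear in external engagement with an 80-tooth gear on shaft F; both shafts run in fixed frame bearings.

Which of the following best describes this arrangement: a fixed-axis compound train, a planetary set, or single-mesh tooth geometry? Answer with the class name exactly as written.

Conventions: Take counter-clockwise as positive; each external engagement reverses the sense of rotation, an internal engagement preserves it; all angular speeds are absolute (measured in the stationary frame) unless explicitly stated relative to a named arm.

class = fixed-axis compound train [5 meshes; 5 ratios multiply, 5 sense flips]
classification: fixed-axis compound train

fixed-axis compound train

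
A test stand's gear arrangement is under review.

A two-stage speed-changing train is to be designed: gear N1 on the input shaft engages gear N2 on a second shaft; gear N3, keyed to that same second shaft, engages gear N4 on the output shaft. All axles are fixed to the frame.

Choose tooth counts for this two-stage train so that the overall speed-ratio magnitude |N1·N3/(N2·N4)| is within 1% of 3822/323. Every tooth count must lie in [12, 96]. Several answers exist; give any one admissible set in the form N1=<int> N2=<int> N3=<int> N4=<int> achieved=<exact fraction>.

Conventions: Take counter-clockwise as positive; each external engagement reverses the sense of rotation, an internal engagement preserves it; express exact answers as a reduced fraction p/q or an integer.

N1=42 N2=17 N3=91 N4=19 achieved=3822/323

2-stage fixed-axis compound train for ratio 3822/323
target = 3822/323 in lowest terms: an exact hit needs N1·N3 = k·3822 and N2·N4 = k·323 for one integer k, every count in [12, 96]; additionally prefer no 1:1 stage (N1 ≠ N2, N3 ≠ N4)
k = 1: N1·N3 = 3822 = 42·91, N2·N4 = 323 = 17·19
achieved = 42·91/(17·19) = 3822/323; |achieved − target| = 0 ≤ 1911/16150 ✓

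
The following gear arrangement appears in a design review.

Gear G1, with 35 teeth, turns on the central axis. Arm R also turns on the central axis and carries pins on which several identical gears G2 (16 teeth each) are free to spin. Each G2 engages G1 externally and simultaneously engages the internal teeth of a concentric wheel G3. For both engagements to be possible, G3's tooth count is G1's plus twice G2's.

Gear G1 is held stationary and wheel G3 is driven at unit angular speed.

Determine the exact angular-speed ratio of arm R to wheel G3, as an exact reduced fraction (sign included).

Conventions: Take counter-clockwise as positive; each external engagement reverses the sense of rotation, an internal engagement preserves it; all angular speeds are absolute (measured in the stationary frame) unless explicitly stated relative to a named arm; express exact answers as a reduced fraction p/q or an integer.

recognized (axles ride arm R): planetary set, 35/16/67 teeth
ring teeth: 35 + 2·16 = 67
35(ω_sun−ω_arm) = −67(ω_ring−ω_arm),  ω_sun = 0, ω_ring = 1
35(0−ω_arm) = −67(1−ω_arm)  ⇒  102·ω_arm = 67  ⇒  ω_arm = 67/102
ω_out/ω_in = 67/102

67/102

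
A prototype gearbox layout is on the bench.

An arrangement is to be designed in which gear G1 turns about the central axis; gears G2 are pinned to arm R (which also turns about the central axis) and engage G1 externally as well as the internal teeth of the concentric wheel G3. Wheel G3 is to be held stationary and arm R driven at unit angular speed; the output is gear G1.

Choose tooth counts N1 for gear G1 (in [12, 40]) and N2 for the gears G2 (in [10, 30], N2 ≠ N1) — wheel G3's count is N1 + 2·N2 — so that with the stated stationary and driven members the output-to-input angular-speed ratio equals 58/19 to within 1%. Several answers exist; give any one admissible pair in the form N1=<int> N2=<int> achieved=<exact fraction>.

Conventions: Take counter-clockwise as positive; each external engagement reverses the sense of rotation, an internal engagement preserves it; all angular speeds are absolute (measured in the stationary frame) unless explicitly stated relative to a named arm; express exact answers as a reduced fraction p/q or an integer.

N1=19 N2=10 achieved=58/19

topology: planetary set — design target 58/19, arm = carrier (Willis)
Willis with ω_ring = 0: ω_sun/ω_arm = (N1+N3)/N1; set equal to 58/19  ⇒  N3/N1 = 58/19 − 1 = 39/19
N3 = N1 + 2·N2  ⇒  N2/N1 = (N3/N1 − 1)/2 = (39/19 − 1)/2 = 10/19
smallest multiple with N1 ≥ 12 and N2 ≥ 10: k = 1  ⇒  N1 = 1·19 = 19, N2 = 1·10 = 10 (N1 ≤ 40, N2 ≤ 30, N2 ≠ N1 ✓), N3 = 19 + 2·10 = 39
check: (N1+N3)/N1 with N1 = 19, N3 = 39 gives 58/19; |achieved − target| = 0 ≤ 29/950 ✓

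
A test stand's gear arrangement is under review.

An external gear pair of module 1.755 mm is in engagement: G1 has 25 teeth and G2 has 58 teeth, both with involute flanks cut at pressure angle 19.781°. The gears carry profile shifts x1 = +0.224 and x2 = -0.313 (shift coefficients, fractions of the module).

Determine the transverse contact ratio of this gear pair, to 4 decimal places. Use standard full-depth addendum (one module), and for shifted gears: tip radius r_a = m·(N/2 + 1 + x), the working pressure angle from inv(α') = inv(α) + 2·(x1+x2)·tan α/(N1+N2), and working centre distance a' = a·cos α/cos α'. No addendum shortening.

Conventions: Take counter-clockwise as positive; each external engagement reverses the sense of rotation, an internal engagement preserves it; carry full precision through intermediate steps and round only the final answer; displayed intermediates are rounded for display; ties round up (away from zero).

recognized (one external pair, fixed centres): single-mesh tooth geometry, m = 1.755, N1 = 25, N2 = 58
base radii: r_b1 = 20.643035, r_b2 = 47.891841
tip radii: r_a1 = 24.085620, r_a2 = 52.100685
inv(α') = inv(19.781°) + 2·(+0.224-0.313)·tan α/(25+58) = 0.01363273  ⇒  α' = 19.43275°
a' = a·cos α / cos α' = 72.8325·cos 19.781°/cos 19.43275° = 72.674978
action lengths: √(r_a1²−r_b1²) = 12.408956, √(r_a2²−r_b2²) = 20.514700
base pitch p_b = π·m·cos α = 5.188161
CR = (12.408956 + 20.514700 − 72.674978·sin 19.43275°)/5.188161 = 1.685506
contact ratio ≈ 1.6855

1.6855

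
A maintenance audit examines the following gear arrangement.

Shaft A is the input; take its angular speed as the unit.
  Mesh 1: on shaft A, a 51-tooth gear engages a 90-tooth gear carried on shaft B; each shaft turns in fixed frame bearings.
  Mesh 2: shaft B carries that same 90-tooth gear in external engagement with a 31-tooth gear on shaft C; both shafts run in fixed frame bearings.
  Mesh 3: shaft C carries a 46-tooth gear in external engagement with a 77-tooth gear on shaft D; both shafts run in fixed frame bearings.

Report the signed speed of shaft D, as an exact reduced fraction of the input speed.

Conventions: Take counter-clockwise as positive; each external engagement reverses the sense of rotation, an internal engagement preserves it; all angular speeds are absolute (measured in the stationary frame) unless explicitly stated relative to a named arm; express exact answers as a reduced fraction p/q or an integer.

-2346/2387

3-mesh fixed-axis compound train (all bearings frame-fixed)
mesh 1 [51T→90T]: |ω|/ω_in = 1×51/90 = 17/30, sense flips to −
mesh 2 [90T→31T]: |ω|/ω_in = (17/30)×90/31 = 51/31, sense flips to +
mesh 3 [46T→77T]: |ω|/ω_in = (51/31)×46/77 = 2346/2387, sense flips to −
signed output speed (× input speed) = -2346/2387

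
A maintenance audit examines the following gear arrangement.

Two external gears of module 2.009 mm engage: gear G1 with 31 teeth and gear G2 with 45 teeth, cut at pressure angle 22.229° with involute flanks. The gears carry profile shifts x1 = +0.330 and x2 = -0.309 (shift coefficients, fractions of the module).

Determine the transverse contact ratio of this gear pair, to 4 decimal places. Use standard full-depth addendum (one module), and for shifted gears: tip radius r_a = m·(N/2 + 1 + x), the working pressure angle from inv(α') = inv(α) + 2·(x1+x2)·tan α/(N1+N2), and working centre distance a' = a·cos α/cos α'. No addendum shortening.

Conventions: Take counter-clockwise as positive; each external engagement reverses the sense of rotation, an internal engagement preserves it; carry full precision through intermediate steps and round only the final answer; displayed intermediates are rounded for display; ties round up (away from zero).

topology: single-mesh involute geometry — m = 2.009, 31T/45T pair
base radii: r_b1 = 28.825188, r_b2 = 41.843015
tip radii: r_a1 = 33.811470, r_a2 = 46.590719
inv(α') = inv(22.229°) + 2·(+0.330-0.309)·tan α/(31+45) = 0.02093961  ⇒  α' = 22.30618°
a' = a·cos α / cos α' = 76.3420·cos 22.229°/cos 22.30618° = 76.384120
action lengths: √(r_a1²−r_b1²) = 17.672692, √(r_a2²−r_b2²) = 20.490417
base pitch p_b = π·m·cos α = 5.842387
CR = (17.672692 + 20.490417 − 76.384120·sin 22.30618°)/5.842387 = 1.569746
contact ratio ≈ 1.5697

1.5697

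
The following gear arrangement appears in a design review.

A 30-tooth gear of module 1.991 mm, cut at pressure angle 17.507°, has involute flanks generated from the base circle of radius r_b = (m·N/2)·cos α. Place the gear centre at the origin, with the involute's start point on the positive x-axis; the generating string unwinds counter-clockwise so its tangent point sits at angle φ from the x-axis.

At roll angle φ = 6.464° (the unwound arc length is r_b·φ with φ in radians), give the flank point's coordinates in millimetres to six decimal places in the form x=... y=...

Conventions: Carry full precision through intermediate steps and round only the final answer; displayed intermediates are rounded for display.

topology: single-mesh involute geometry — m = 1.991, N = 30
pitch radius r_p = m·N/2 = 1.991·30/2 = 29.865000
base radius r_b = r_p·cos α = 29.865000·cos 17.507° = 28.481659
roll angle φ = 6.464° = 0.11281808 rad
x = r_b·(cos φ + φ·sin φ) = 28.662339
y = r_b·(sin φ − φ·cos φ) = 0.013615

x=28.662339 y=0.013615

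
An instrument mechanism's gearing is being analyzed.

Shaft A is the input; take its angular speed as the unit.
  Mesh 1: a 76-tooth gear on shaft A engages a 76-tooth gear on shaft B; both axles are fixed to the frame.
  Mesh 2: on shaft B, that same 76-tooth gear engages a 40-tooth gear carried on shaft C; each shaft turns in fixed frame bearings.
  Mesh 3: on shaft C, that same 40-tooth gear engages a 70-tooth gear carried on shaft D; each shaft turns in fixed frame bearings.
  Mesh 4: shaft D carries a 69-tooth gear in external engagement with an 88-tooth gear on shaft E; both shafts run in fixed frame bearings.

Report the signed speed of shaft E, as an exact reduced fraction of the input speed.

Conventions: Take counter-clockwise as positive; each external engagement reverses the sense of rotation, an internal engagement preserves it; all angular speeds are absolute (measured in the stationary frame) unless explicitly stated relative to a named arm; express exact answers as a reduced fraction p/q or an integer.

4-mesh fixed-axis compound train (all bearings frame-fixed)
mesh 1 [76T→76T]: |ω|/ω_in = 1×76/76 = 1, sense flips to −
mesh 2 [76T→40T]: |ω|/ω_in = 1×76/40 = 19/10, sense flips to +
mesh 3 [40T→70T]: |ω|/ω_in = (19/10)×40/70 = 38/35, sense flips to −
mesh 4 [69T→88T]: |ω|/ω_in = (38/35)×69/88 = 1311/1540, sense flips to +
signed output speed (× input speed) = 1311/1540

1311/1540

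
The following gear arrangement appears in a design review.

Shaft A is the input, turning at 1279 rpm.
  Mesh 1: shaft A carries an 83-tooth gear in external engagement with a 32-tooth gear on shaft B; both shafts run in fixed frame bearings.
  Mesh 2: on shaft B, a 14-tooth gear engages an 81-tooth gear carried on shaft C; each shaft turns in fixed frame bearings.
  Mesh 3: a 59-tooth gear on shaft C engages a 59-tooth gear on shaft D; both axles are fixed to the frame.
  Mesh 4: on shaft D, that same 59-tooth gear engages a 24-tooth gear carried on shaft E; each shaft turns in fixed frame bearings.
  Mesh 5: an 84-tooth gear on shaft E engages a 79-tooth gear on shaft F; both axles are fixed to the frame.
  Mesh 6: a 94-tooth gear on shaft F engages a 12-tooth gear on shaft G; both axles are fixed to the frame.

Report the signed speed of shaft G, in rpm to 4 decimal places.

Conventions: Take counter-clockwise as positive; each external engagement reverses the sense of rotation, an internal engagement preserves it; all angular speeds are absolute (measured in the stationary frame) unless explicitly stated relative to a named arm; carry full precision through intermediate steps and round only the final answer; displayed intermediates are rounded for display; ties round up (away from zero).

6-mesh fixed-axis compound train (all bearings frame-fixed)
mesh 1 [83T→32T]: ω = 1279.0000×83/32 = 3317.4063 rpm, sense flips to −
mesh 2 [14T→81T]: ω = 3317.4063×14/81 = 573.3789 rpm, sense flips to +
mesh 3 [59T→59T]: ω = 573.3789×59/59 = 573.3789 rpm, sense flips to −
mesh 4 [59T→24T]: ω = 573.3789×59/24 = 1409.5564 rpm, sense flips to +
mesh 5 [84T→79T]: ω = 1409.5564×84/79 = 1498.7688 rpm, sense flips to −
mesh 6 [94T→12T]: ω = 1498.7688×94/12 = 11740.3555 rpm, sense flips to +
signed output speed = +11740.3555 rpm

+11740.3555 rpm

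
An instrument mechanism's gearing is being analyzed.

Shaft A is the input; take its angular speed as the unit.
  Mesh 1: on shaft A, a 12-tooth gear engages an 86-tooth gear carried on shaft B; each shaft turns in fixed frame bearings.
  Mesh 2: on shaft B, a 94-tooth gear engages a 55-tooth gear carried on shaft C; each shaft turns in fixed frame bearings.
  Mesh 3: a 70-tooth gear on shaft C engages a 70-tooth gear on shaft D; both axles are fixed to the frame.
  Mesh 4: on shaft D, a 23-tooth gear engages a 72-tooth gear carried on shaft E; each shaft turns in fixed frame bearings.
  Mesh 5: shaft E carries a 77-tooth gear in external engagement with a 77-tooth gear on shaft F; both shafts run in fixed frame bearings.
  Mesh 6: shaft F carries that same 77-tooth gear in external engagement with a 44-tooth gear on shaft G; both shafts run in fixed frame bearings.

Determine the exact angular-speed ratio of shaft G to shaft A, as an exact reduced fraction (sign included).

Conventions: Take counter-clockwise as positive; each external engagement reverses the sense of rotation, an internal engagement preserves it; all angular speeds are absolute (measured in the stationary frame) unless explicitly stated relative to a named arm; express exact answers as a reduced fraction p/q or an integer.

7567/56760

class = fixed-axis compound train [6 meshes; 6 ratios multiply, 6 sense flips]
mesh 1 [12T→86T]: running ratio 6/43, sense −
mesh 2 [94T→55T]: running ratio 564/2365, sense +
mesh 3 [70T→70T]: running ratio 564/2365, sense −
mesh 4 [23T→72T]: running ratio 1081/14190, sense +
mesh 5 [77T→77T]: running ratio 1081/14190, sense −
mesh 6 [77T→44T]: running ratio 7567/56760, sense +
ω_out/ω_in = 7567/56760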